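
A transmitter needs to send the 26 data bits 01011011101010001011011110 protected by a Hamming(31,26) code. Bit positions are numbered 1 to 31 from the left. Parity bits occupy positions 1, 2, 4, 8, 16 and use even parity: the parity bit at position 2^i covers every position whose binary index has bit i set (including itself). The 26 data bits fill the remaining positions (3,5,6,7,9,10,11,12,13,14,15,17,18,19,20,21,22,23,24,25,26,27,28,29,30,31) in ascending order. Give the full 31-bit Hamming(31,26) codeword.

1101101110111010010001011011110

Place data bits at non-power-of-two positions: b3=0, b5=1, b6=0, b7=1, b9=1, b10=0, b11=1, b12=1, b13=1, b14=0, b15=1, b17=0, b18=1, b19=0, b20=0, b21=0, b22=1, b23=0, b24=1, b25=1, b26=0, b27=1, b28=1, b29=1, b30=1, b31=0.
p1 = XOR of data positions {3,5,7,9,11,13,15,17,19,21,23,25,27,29,31} = 0⊕1⊕1⊕1⊕1⊕1⊕1⊕0⊕0⊕0⊕0⊕1⊕1⊕1⊕0 = 1
p2 = XOR of data positions {3,6,7,10,11,14,15,18,19,22,23,26,27,30,31} = 0⊕0⊕1⊕0⊕1⊕0⊕1⊕1⊕0⊕1⊕0⊕0⊕1⊕1⊕0 = 1
p4 = XOR of data positions {5,6,7,12,13,14,15,20,21,22,23,28,29,30,31} = 1⊕0⊕1⊕1⊕1⊕0⊕1⊕0⊕0⊕1⊕0⊕1⊕1⊕1⊕0 = 1
p8 = XOR of data positions {9,10,11,12,13,14,15,24,25,26,27,28,29,30,31} = 1⊕0⊕1⊕1⊕1⊕0⊕1⊕1⊕1⊕0⊕1⊕1⊕1⊕1⊕0 = 1
p16 = XOR of data positions {17,18,19,20,21,22,23,24,25,26,27,28,29,30,31} = 0⊕1⊕0⊕0⊕0⊕1⊕0⊕1⊕1⊕0⊕1⊕1⊕1⊕1⊕0 = 0
Codeword b1..b31 = 1101101110111010010001011011110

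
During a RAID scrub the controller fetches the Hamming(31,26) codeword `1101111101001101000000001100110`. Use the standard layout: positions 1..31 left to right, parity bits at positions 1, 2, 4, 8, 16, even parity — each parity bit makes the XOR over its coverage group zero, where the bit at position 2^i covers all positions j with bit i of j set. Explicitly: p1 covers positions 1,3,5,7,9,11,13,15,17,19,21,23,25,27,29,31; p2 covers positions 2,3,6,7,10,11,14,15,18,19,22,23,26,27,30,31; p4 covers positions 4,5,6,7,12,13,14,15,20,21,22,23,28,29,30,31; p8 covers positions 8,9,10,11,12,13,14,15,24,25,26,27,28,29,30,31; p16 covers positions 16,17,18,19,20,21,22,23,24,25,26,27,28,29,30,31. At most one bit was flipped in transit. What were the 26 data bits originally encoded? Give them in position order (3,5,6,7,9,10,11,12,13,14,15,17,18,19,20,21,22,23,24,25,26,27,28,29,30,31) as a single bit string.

01110100110010000001100110

s1: b1⊕b3⊕b5⊕b7⊕b9⊕b11⊕b13⊕b15⊕b17⊕b19⊕b21⊕b23⊕b25⊕b27⊕b29⊕b31 = 1⊕0⊕1⊕1⊕0⊕0⊕1⊕0⊕0⊕0⊕0⊕0⊕1⊕0⊕1⊕0 = 0
s2: b2⊕b3⊕b6⊕b7⊕b10⊕b11⊕b14⊕b15⊕b18⊕b19⊕b22⊕b23⊕b26⊕b27⊕b30⊕b31 = 1⊕0⊕1⊕1⊕1⊕0⊕1⊕0⊕0⊕0⊕0⊕0⊕1⊕0⊕1⊕0 = 1
s4: b4⊕b5⊕b6⊕b7⊕b12⊕b13⊕b14⊕b15⊕b20⊕b21⊕b22⊕b23⊕b28⊕b29⊕b30⊕b31 = 1⊕1⊕1⊕1⊕0⊕1⊕1⊕0⊕0⊕0⊕0⊕0⊕0⊕1⊕1⊕0 = 0
s8: b8⊕b9⊕b10⊕b11⊕b12⊕b13⊕b14⊕b15⊕b24⊕b25⊕b26⊕b27⊕b28⊕b29⊕b30⊕b31 = 1⊕0⊕1⊕0⊕0⊕1⊕1⊕0⊕0⊕1⊕1⊕0⊕0⊕1⊕1⊕0 = 0
s16: b16⊕b17⊕b18⊕b19⊕b20⊕b21⊕b22⊕b23⊕b24⊕b25⊕b26⊕b27⊕b28⊕b29⊕b30⊕b31 = 1⊕0⊕0⊕0⊕0⊕0⊕0⊕0⊕0⊕1⊕1⊕0⊕0⊕1⊕1⊕0 = 1
Syndrome (s16...s1) = 10010 → position 18.
Flip bit 18: corrected codeword = 1101111101001101010000001100110
Data bits at positions 3,5,6,7,9,10,11,12,13,14,15,17,18,19,20,21,22,23,24,25,26,27,28,29,30,31: 01110100110010000001100110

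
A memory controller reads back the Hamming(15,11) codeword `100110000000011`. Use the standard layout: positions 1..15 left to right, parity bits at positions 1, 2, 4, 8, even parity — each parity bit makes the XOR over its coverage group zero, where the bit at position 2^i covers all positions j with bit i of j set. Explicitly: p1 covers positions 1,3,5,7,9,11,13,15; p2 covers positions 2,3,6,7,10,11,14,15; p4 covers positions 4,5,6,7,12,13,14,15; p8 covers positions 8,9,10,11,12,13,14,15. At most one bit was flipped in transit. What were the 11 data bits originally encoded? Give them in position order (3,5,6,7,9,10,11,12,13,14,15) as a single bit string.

s1: b1⊕b3⊕b5⊕b7⊕b9⊕b11⊕b13⊕b15 = 1⊕0⊕1⊕0⊕0⊕0⊕0⊕1 = 1
s2: b2⊕b3⊕b6⊕b7⊕b10⊕b11⊕b14⊕b15 = 0⊕0⊕0⊕0⊕0⊕0⊕1⊕1 = 0
s4: b4⊕b5⊕b6⊕b7⊕b12⊕b13⊕b14⊕b15 = 1⊕1⊕0⊕0⊕0⊕0⊕1⊕1 = 0
s8: b8⊕b9⊕b10⊕b11⊕b12⊕b13⊕b14⊕b15 = 0⊕0⊕0⊕0⊕0⊕0⊕1⊕1 = 0
Syndrome (s8...s1) = 0001 → position 1.
Flip bit 1: corrected codeword = 000110000000011
Data bits at positions 3,5,6,7,9,10,11,12,13,14,15: 01000000011

01000000011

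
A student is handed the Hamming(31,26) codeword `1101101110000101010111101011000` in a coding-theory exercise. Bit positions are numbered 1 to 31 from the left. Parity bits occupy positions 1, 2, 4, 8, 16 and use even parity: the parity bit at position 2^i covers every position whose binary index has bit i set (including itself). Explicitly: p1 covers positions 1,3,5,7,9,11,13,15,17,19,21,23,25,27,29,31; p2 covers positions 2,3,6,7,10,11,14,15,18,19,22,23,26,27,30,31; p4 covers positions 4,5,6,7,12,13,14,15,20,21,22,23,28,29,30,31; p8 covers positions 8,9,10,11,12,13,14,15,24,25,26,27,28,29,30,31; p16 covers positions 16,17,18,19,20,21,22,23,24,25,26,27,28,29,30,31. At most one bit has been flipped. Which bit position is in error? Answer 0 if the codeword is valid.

s1: b1⊕b3⊕b5⊕b7⊕b9⊕b11⊕b13⊕b15⊕b17⊕b19⊕b21⊕b23⊕b25⊕b27⊕b29⊕b31 = 1⊕0⊕1⊕1⊕1⊕0⊕0⊕0⊕0⊕0⊕1⊕1⊕1⊕1⊕0⊕0 = 0
s2: b2⊕b3⊕b6⊕b7⊕b10⊕b11⊕b14⊕b15⊕b18⊕b19⊕b22⊕b23⊕b26⊕b27⊕b30⊕b31 = 1⊕0⊕0⊕1⊕0⊕0⊕1⊕0⊕1⊕0⊕1⊕1⊕0⊕1⊕0⊕0 = 1
s4: b4⊕b5⊕b6⊕b7⊕b12⊕b13⊕b14⊕b15⊕b20⊕b21⊕b22⊕b23⊕b28⊕b29⊕b30⊕b31 = 1⊕1⊕0⊕1⊕0⊕0⊕1⊕0⊕1⊕1⊕1⊕1⊕1⊕0⊕0⊕0 = 1
s8: b8⊕b9⊕b10⊕b11⊕b12⊕b13⊕b14⊕b15⊕b24⊕b25⊕b26⊕b27⊕b28⊕b29⊕b30⊕b31 = 1⊕1⊕0⊕0⊕0⊕0⊕1⊕0⊕0⊕1⊕0⊕1⊕1⊕0⊕0⊕0 = 0
s16: b16⊕b17⊕b18⊕b19⊕b20⊕b21⊕b22⊕b23⊕b24⊕b25⊕b26⊕b27⊕b28⊕b29⊕b30⊕b31 = 1⊕0⊕1⊕0⊕1⊕1⊕1⊕1⊕0⊕1⊕0⊕1⊕1⊕0⊕0⊕0 = 1
Syndrome (s16...s1) = 10110 → position 22.

22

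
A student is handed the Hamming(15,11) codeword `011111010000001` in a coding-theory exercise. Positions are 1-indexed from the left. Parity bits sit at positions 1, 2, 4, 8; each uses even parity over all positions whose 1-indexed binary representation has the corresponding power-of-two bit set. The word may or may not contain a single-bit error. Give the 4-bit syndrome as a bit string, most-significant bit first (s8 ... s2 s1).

0001

s1: b1⊕b3⊕b5⊕b7⊕b9⊕b11⊕b13⊕b15 = 0⊕1⊕1⊕0⊕0⊕0⊕0⊕1 = 1
s2: b2⊕b3⊕b6⊕b7⊕b10⊕b11⊕b14⊕b15 = 1⊕1⊕1⊕0⊕0⊕0⊕0⊕1 = 0
s4: b4⊕b5⊕b6⊕b7⊕b12⊕b13⊕b14⊕b15 = 1⊕1⊕1⊕0⊕0⊕0⊕0⊕1 = 0
s8: b8⊕b9⊕b10⊕b11⊕b12⊕b13⊕b14⊕b15 = 1⊕0⊕0⊕0⊕0⊕0⊕0⊕1 = 0
Syndrome (s8...s1) = 0001 → position 1.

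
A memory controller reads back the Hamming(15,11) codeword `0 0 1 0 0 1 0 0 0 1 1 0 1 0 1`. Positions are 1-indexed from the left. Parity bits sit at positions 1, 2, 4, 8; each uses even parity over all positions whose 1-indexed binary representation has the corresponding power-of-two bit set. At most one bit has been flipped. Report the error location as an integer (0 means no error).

s1: b1⊕b3⊕b5⊕b7⊕b9⊕b11⊕b13⊕b15 = 0⊕1⊕0⊕0⊕0⊕1⊕1⊕1 = 0
s2: b2⊕b3⊕b6⊕b7⊕b10⊕b11⊕b14⊕b15 = 0⊕1⊕1⊕0⊕1⊕1⊕0⊕1 = 1
s4: b4⊕b5⊕b6⊕b7⊕b12⊕b13⊕b14⊕b15 = 0⊕0⊕1⊕0⊕0⊕1⊕0⊕1 = 1
s8: b8⊕b9⊕b10⊕b11⊕b12⊕b13⊕b14⊕b15 = 0⊕0⊕1⊕1⊕0⊕1⊕0⊕1 = 0
Syndrome (s8...s1) = 0110 → position 6.

6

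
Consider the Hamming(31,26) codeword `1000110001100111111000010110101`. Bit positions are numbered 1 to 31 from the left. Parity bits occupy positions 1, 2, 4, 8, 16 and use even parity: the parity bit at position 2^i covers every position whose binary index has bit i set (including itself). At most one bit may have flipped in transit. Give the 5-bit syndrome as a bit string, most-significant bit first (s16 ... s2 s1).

11001

s1: b1⊕b3⊕b5⊕b7⊕b9⊕b11⊕b13⊕b15⊕b17⊕b19⊕b21⊕b23⊕b25⊕b27⊕b29⊕b31 = 1⊕0⊕1⊕0⊕0⊕1⊕0⊕1⊕1⊕1⊕0⊕0⊕0⊕1⊕1⊕1 = 1
s2: b2⊕b3⊕b6⊕b7⊕b10⊕b11⊕b14⊕b15⊕b18⊕b19⊕b22⊕b23⊕b26⊕b27⊕b30⊕b31 = 0⊕0⊕1⊕0⊕1⊕1⊕1⊕1⊕1⊕1⊕0⊕0⊕1⊕1⊕0⊕1 = 0
s4: b4⊕b5⊕b6⊕b7⊕b12⊕b13⊕b14⊕b15⊕b20⊕b21⊕b22⊕b23⊕b28⊕b29⊕b30⊕b31 = 0⊕1⊕1⊕0⊕0⊕0⊕1⊕1⊕0⊕0⊕0⊕0⊕0⊕1⊕0⊕1 = 0
s8: b8⊕b9⊕b10⊕b11⊕b12⊕b13⊕b14⊕b15⊕b24⊕b25⊕b26⊕b27⊕b28⊕b29⊕b30⊕b31 = 0⊕0⊕1⊕1⊕0⊕0⊕1⊕1⊕1⊕0⊕1⊕1⊕0⊕1⊕0⊕1 = 1
s16: b16⊕b17⊕b18⊕b19⊕b20⊕b21⊕b22⊕b23⊕b24⊕b25⊕b26⊕b27⊕b28⊕b29⊕b30⊕b31 = 1⊕1⊕1⊕1⊕0⊕0⊕0⊕0⊕1⊕0⊕1⊕1⊕0⊕1⊕0⊕1 = 1
Syndrome (s16...s1) = 11001 → position 25.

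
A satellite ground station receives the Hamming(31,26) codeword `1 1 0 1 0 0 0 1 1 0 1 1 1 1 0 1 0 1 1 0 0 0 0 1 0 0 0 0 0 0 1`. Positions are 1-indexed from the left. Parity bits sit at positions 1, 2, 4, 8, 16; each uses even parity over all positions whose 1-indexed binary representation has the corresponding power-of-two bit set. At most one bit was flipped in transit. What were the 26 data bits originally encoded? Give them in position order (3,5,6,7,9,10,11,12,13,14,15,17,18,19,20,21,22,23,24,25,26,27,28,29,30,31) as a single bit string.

s1: b1⊕b3⊕b5⊕b7⊕b9⊕b11⊕b13⊕b15⊕b17⊕b19⊕b21⊕b23⊕b25⊕b27⊕b29⊕b31 = 1⊕0⊕0⊕0⊕1⊕1⊕1⊕0⊕0⊕1⊕0⊕0⊕0⊕0⊕0⊕1 = 0
s2: b2⊕b3⊕b6⊕b7⊕b10⊕b11⊕b14⊕b15⊕b18⊕b19⊕b22⊕b23⊕b26⊕b27⊕b30⊕b31 = 1⊕0⊕0⊕0⊕0⊕1⊕1⊕0⊕1⊕1⊕0⊕0⊕0⊕0⊕0⊕1 = 0
s4: b4⊕b5⊕b6⊕b7⊕b12⊕b13⊕b14⊕b15⊕b20⊕b21⊕b22⊕b23⊕b28⊕b29⊕b30⊕b31 = 1⊕0⊕0⊕0⊕1⊕1⊕1⊕0⊕0⊕0⊕0⊕0⊕0⊕0⊕0⊕1 = 1
s8: b8⊕b9⊕b10⊕b11⊕b12⊕b13⊕b14⊕b15⊕b24⊕b25⊕b26⊕b27⊕b28⊕b29⊕b30⊕b31 = 1⊕1⊕0⊕1⊕1⊕1⊕1⊕0⊕1⊕0⊕0⊕0⊕0⊕0⊕0⊕1 = 0
s16: b16⊕b17⊕b18⊕b19⊕b20⊕b21⊕b22⊕b23⊕b24⊕b25⊕b26⊕b27⊕b28⊕b29⊕b30⊕b31 = 1⊕0⊕1⊕1⊕0⊕0⊕0⊕0⊕1⊕0⊕0⊕0⊕0⊕0⊕0⊕1 = 1
Syndrome (s16...s1) = 10100 → position 20.
Flip bit 20: corrected codeword = 1101000110111101011100010000001
Data bits at positions 3,5,6,7,9,10,11,12,13,14,15,17,18,19,20,21,22,23,24,25,26,27,28,29,30,31: 00001011110011100010000001

00001011110011100010000001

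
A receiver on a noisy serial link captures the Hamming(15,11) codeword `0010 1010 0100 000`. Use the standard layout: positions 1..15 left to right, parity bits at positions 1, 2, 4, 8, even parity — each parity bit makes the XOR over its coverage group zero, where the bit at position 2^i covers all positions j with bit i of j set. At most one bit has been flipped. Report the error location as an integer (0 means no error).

s1: b1⊕b3⊕b5⊕b7⊕b9⊕b11⊕b13⊕b15 = 0⊕1⊕1⊕1⊕0⊕0⊕0⊕0 = 1
s2: b2⊕b3⊕b6⊕b7⊕b10⊕b11⊕b14⊕b15 = 0⊕1⊕0⊕1⊕1⊕0⊕0⊕0 = 1
s4: b4⊕b5⊕b6⊕b7⊕b12⊕b13⊕b14⊕b15 = 0⊕1⊕0⊕1⊕0⊕0⊕0⊕0 = 0
s8: b8⊕b9⊕b10⊕b11⊕b12⊕b13⊕b14⊕b15 = 0⊕0⊕1⊕0⊕0⊕0⊕0⊕0 = 1
Syndrome (s8...s1) = 1011 → position 11.

11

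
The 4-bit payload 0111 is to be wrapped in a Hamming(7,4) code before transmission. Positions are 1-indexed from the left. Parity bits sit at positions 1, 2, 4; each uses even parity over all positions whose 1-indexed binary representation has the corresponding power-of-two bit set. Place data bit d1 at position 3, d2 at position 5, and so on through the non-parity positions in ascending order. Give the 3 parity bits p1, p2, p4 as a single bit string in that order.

001

Place data bits at non-power-of-two positions: b3=0, b5=1, b6=1, b7=1.
p1 = XOR of data positions {3,5,7} = 0⊕1⊕1 = 0
p2 = XOR of data positions {3,6,7} = 0⊕1⊕1 = 0
p4 = XOR of data positions {5,6,7} = 1⊕1⊕1 = 1
Parity bits p1,p2,p4 = 001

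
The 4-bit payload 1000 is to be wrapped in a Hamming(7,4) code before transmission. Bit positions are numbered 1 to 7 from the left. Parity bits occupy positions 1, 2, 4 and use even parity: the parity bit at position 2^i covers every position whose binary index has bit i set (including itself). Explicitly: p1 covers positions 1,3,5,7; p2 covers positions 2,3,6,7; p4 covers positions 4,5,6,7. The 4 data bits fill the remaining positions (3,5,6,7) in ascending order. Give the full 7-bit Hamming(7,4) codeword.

Place data bits at non-power-of-two positions: b3=1, b5=0, b6=0, b7=0.
p1 = XOR of data positions {3,5,7} = 1⊕0⊕0 = 1
p2 = XOR of data positions {3,6,7} = 1⊕0⊕0 = 1
p4 = XOR of data positions {5,6,7} = 0⊕0⊕0 = 0
Codeword b1..b7 = 1110000

1110000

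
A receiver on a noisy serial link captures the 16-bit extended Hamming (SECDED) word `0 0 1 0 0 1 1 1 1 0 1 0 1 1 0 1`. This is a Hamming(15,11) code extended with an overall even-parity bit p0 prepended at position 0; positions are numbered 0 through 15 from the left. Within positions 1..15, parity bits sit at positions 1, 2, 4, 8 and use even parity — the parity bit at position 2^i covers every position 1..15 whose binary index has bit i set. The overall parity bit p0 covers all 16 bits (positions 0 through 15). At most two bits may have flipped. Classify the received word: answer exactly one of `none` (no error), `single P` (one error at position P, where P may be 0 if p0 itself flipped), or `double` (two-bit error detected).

s1: b1⊕b3⊕b5⊕b7⊕b9⊕b11⊕b13⊕b15 = 0⊕0⊕1⊕1⊕0⊕0⊕1⊕1 = 0
s2: b2⊕b3⊕b6⊕b7⊕b10⊕b11⊕b14⊕b15 = 1⊕0⊕1⊕1⊕1⊕0⊕0⊕1 = 1
s4: b4⊕b5⊕b6⊕b7⊕b12⊕b13⊕b14⊕b15 = 0⊕1⊕1⊕1⊕1⊕1⊕0⊕1 = 0
s8: b8⊕b9⊕b10⊕b11⊕b12⊕b13⊕b14⊕b15 = 1⊕0⊕1⊕0⊕1⊕1⊕0⊕1 = 1
Syndrome (s8...s1) = 1010 → position 10.
Overall parity (XOR of all 16 bits, including p0): 0⊕0⊕1⊕0⊕0⊕1⊕1⊕1⊕1⊕0⊕1⊕0⊕1⊕1⊕0⊕1 = 1
Overall=1, syndrome position=10 → single-bit error at position 10.

single 10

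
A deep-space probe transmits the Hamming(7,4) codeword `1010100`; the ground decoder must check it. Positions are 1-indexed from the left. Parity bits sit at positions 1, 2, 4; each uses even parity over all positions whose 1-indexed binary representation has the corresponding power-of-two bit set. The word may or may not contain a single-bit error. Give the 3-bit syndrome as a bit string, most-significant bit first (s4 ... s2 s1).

111

s1: b1⊕b3⊕b5⊕b7 = 1⊕1⊕1⊕0 = 1
s2: b2⊕b3⊕b6⊕b7 = 0⊕1⊕0⊕0 = 1
s4: b4⊕b5⊕b6⊕b7 = 0⊕1⊕0⊕0 = 1
Syndrome (s4...s1) = 111 → position 7.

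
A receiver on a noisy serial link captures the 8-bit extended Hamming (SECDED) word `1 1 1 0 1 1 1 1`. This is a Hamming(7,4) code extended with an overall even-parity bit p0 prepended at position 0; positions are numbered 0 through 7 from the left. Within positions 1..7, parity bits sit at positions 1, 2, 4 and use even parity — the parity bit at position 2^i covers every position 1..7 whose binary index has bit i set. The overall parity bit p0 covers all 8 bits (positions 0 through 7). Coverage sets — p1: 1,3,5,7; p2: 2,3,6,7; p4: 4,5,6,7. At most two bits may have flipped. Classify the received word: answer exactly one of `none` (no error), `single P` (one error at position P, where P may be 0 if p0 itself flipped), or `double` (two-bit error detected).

single 3

s1: b1⊕b3⊕b5⊕b7 = 1⊕0⊕1⊕1 = 1
s2: b2⊕b3⊕b6⊕b7 = 1⊕0⊕1⊕1 = 1
s4: b4⊕b5⊕b6⊕b7 = 1⊕1⊕1⊕1 = 0
Syndrome (s4...s1) = 011 → position 3.
Overall parity (XOR of all 8 bits, including p0): 1⊕1⊕1⊕0⊕1⊕1⊕1⊕1 = 1
Overall=1, syndrome position=3 → single-bit error at position 3.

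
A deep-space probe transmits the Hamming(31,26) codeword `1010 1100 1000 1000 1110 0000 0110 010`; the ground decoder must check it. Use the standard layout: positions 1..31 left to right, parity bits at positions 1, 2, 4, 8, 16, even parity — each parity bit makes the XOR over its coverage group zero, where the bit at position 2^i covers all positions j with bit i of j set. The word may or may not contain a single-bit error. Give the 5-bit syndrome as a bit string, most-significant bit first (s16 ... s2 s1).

s1: b1⊕b3⊕b5⊕b7⊕b9⊕b11⊕b13⊕b15⊕b17⊕b19⊕b21⊕b23⊕b25⊕b27⊕b29⊕b31 = 1⊕1⊕1⊕0⊕1⊕0⊕1⊕0⊕1⊕1⊕0⊕0⊕0⊕1⊕0⊕0 = 0
s2: b2⊕b3⊕b6⊕b7⊕b10⊕b11⊕b14⊕b15⊕b18⊕b19⊕b22⊕b23⊕b26⊕b27⊕b30⊕b31 = 0⊕1⊕1⊕0⊕0⊕0⊕0⊕0⊕1⊕1⊕0⊕0⊕1⊕1⊕1⊕0 = 1
s4: b4⊕b5⊕b6⊕b7⊕b12⊕b13⊕b14⊕b15⊕b20⊕b21⊕b22⊕b23⊕b28⊕b29⊕b30⊕b31 = 0⊕1⊕1⊕0⊕0⊕1⊕0⊕0⊕0⊕0⊕0⊕0⊕0⊕0⊕1⊕0 = 0
s8: b8⊕b9⊕b10⊕b11⊕b12⊕b13⊕b14⊕b15⊕b24⊕b25⊕b26⊕b27⊕b28⊕b29⊕b30⊕b31 = 0⊕1⊕0⊕0⊕0⊕1⊕0⊕0⊕0⊕0⊕1⊕1⊕0⊕0⊕1⊕0 = 1
s16: b16⊕b17⊕b18⊕b19⊕b20⊕b21⊕b22⊕b23⊕b24⊕b25⊕b26⊕b27⊕b28⊕b29⊕b30⊕b31 = 0⊕1⊕1⊕1⊕0⊕0⊕0⊕0⊕0⊕0⊕1⊕1⊕0⊕0⊕1⊕0 = 0
Syndrome (s16...s1) = 01010 → position 10.

01010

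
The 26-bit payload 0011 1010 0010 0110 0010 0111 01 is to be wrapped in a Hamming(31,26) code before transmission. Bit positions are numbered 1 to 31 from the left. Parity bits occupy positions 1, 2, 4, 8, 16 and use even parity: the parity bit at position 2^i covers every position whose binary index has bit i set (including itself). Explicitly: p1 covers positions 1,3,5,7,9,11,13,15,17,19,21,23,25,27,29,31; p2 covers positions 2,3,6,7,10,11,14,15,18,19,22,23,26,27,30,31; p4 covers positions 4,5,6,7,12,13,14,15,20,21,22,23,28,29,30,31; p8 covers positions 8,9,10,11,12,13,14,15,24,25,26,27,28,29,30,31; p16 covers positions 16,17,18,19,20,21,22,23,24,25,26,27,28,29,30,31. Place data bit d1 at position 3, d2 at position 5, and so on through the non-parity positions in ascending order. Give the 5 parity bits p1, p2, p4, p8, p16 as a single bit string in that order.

01101

Place data bits at non-power-of-two positions: b3=0, b5=0, b6=1, b7=1, b9=1, b10=0, b11=1, b12=0, b13=0, b14=0, b15=1, b17=0, b18=0, b19=1, b20=1, b21=0, b22=0, b23=0, b24=1, b25=0, b26=0, b27=1, b28=1, b29=1, b30=0, b31=1.
p1 = XOR of data positions {3,5,7,9,11,13,15,17,19,21,23,25,27,29,31} = 0⊕0⊕1⊕1⊕1⊕0⊕1⊕0⊕1⊕0⊕0⊕0⊕1⊕1⊕1 = 0
p2 = XOR of data positions {3,6,7,10,11,14,15,18,19,22,23,26,27,30,31} = 0⊕1⊕1⊕0⊕1⊕0⊕1⊕0⊕1⊕0⊕0⊕0⊕1⊕0⊕1 = 1
p4 = XOR of data positions {5,6,7,12,13,14,15,20,21,22,23,28,29,30,31} = 0⊕1⊕1⊕0⊕0⊕0⊕1⊕1⊕0⊕0⊕0⊕1⊕1⊕0⊕1 = 1
p8 = XOR of data positions {9,10,11,12,13,14,15,24,25,26,27,28,29,30,31} = 1⊕0⊕1⊕0⊕0⊕0⊕1⊕1⊕0⊕0⊕1⊕1⊕1⊕0⊕1 = 0
p16 = XOR of data positions {17,18,19,20,21,22,23,24,25,26,27,28,29,30,31} = 0⊕0⊕1⊕1⊕0⊕0⊕0⊕1⊕0⊕0⊕1⊕1⊕1⊕0⊕1 = 1
Parity bits p1,p2,p4,p8,p16 = 01101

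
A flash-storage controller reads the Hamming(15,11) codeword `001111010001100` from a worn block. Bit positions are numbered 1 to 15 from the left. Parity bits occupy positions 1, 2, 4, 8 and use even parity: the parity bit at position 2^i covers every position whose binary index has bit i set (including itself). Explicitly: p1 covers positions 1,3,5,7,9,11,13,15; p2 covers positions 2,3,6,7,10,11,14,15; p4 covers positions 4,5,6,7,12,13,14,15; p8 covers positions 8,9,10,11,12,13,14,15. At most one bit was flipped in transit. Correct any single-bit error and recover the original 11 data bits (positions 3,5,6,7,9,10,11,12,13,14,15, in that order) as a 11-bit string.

s1: b1⊕b3⊕b5⊕b7⊕b9⊕b11⊕b13⊕b15 = 0⊕1⊕1⊕0⊕0⊕0⊕1⊕0 = 1
s2: b2⊕b3⊕b6⊕b7⊕b10⊕b11⊕b14⊕b15 = 0⊕1⊕1⊕0⊕0⊕0⊕0⊕0 = 0
s4: b4⊕b5⊕b6⊕b7⊕b12⊕b13⊕b14⊕b15 = 1⊕1⊕1⊕0⊕1⊕1⊕0⊕0 = 1
s8: b8⊕b9⊕b10⊕b11⊕b12⊕b13⊕b14⊕b15 = 1⊕0⊕0⊕0⊕1⊕1⊕0⊕0 = 1
Syndrome (s8...s1) = 1101 → position 13.
Flip bit 13: corrected codeword = 001111010001000
Data bits at positions 3,5,6,7,9,10,11,12,13,14,15: 11100001000

11100001000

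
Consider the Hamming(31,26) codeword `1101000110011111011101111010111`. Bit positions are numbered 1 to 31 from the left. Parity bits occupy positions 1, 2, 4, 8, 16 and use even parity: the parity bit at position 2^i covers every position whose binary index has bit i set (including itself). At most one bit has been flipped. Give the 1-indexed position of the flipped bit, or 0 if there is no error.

4

s1: b1⊕b3⊕b5⊕b7⊕b9⊕b11⊕b13⊕b15⊕b17⊕b19⊕b21⊕b23⊕b25⊕b27⊕b29⊕b31 = 1⊕0⊕0⊕0⊕1⊕0⊕1⊕1⊕0⊕1⊕0⊕1⊕1⊕1⊕1⊕1 = 0
s2: b2⊕b3⊕b6⊕b7⊕b10⊕b11⊕b14⊕b15⊕b18⊕b19⊕b22⊕b23⊕b26⊕b27⊕b30⊕b31 = 1⊕0⊕0⊕0⊕0⊕0⊕1⊕1⊕1⊕1⊕1⊕1⊕0⊕1⊕1⊕1 = 0
s4: b4⊕b5⊕b6⊕b7⊕b12⊕b13⊕b14⊕b15⊕b20⊕b21⊕b22⊕b23⊕b28⊕b29⊕b30⊕b31 = 1⊕0⊕0⊕0⊕1⊕1⊕1⊕1⊕1⊕0⊕1⊕1⊕0⊕1⊕1⊕1 = 1
s8: b8⊕b9⊕b10⊕b11⊕b12⊕b13⊕b14⊕b15⊕b24⊕b25⊕b26⊕b27⊕b28⊕b29⊕b30⊕b31 = 1⊕1⊕0⊕0⊕1⊕1⊕1⊕1⊕1⊕1⊕0⊕1⊕0⊕1⊕1⊕1 = 0
s16: b16⊕b17⊕b18⊕b19⊕b20⊕b21⊕b22⊕b23⊕b24⊕b25⊕b26⊕b27⊕b28⊕b29⊕b30⊕b31 = 1⊕0⊕1⊕1⊕1⊕0⊕1⊕1⊕1⊕1⊕0⊕1⊕0⊕1⊕1⊕1 = 0
Syndrome (s16...s1) = 00100 → position 4.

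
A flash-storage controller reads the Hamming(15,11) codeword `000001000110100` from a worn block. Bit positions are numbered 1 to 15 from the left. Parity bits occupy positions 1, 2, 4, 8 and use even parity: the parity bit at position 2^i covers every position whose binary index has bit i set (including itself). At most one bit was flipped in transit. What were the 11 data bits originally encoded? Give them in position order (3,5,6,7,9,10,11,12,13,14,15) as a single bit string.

00100010100

s1: b1⊕b3⊕b5⊕b7⊕b9⊕b11⊕b13⊕b15 = 0⊕0⊕0⊕0⊕0⊕1⊕1⊕0 = 0
s2: b2⊕b3⊕b6⊕b7⊕b10⊕b11⊕b14⊕b15 = 0⊕0⊕1⊕0⊕1⊕1⊕0⊕0 = 1
s4: b4⊕b5⊕b6⊕b7⊕b12⊕b13⊕b14⊕b15 = 0⊕0⊕1⊕0⊕0⊕1⊕0⊕0 = 0
s8: b8⊕b9⊕b10⊕b11⊕b12⊕b13⊕b14⊕b15 = 0⊕0⊕1⊕1⊕0⊕1⊕0⊕0 = 1
Syndrome (s8...s1) = 1010 → position 10.
Flip bit 10: corrected codeword = 000001000010100
Data bits at positions 3,5,6,7,9,10,11,12,13,14,15: 00100010100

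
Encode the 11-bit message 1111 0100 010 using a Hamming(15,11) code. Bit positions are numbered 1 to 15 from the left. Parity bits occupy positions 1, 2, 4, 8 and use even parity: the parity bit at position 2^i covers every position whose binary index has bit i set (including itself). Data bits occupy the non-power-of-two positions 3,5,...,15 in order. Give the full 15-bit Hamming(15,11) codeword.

Place data bits at non-power-of-two positions: b3=1, b5=1, b6=1, b7=1, b9=0, b10=1, b11=0, b12=0, b13=0, b14=1, b15=0.
p1 = XOR of data positions {3,5,7,9,11,13,15} = 1⊕1⊕1⊕0⊕0⊕0⊕0 = 1
p2 = XOR of data positions {3,6,7,10,11,14,15} = 1⊕1⊕1⊕1⊕0⊕1⊕0 = 1
p4 = XOR of data positions {5,6,7,12,13,14,15} = 1⊕1⊕1⊕0⊕0⊕1⊕0 = 0
p8 = XOR of data positions {9,10,11,12,13,14,15} = 0⊕1⊕0⊕0⊕0⊕1⊕0 = 0
Codeword b1..b15 = 111011100100010

111011100100010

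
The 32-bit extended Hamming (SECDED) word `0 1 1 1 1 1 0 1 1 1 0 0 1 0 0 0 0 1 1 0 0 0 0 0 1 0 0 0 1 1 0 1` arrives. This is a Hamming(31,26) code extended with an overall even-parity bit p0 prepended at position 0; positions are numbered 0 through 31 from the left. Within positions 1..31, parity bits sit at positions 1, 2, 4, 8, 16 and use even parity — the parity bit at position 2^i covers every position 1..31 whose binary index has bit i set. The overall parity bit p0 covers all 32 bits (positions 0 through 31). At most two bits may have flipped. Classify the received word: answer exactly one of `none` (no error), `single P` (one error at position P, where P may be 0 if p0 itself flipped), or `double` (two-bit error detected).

single 14

s1: b1⊕b3⊕b5⊕b7⊕b9⊕b11⊕b13⊕b15⊕b17⊕b19⊕b21⊕b23⊕b25⊕b27⊕b29⊕b31 = 1⊕1⊕1⊕1⊕1⊕0⊕0⊕0⊕1⊕0⊕0⊕0⊕0⊕0⊕1⊕1 = 0
s2: b2⊕b3⊕b6⊕b7⊕b10⊕b11⊕b14⊕b15⊕b18⊕b19⊕b22⊕b23⊕b26⊕b27⊕b30⊕b31 = 1⊕1⊕0⊕1⊕0⊕0⊕0⊕0⊕1⊕0⊕0⊕0⊕0⊕0⊕0⊕1 = 1
s4: b4⊕b5⊕b6⊕b7⊕b12⊕b13⊕b14⊕b15⊕b20⊕b21⊕b22⊕b23⊕b28⊕b29⊕b30⊕b31 = 1⊕1⊕0⊕1⊕1⊕0⊕0⊕0⊕0⊕0⊕0⊕0⊕1⊕1⊕0⊕1 = 1
s8: b8⊕b9⊕b10⊕b11⊕b12⊕b13⊕b14⊕b15⊕b24⊕b25⊕b26⊕b27⊕b28⊕b29⊕b30⊕b31 = 1⊕1⊕0⊕0⊕1⊕0⊕0⊕0⊕1⊕0⊕0⊕0⊕1⊕1⊕0⊕1 = 1
s16: b16⊕b17⊕b18⊕b19⊕b20⊕b21⊕b22⊕b23⊕b24⊕b25⊕b26⊕b27⊕b28⊕b29⊕b30⊕b31 = 0⊕1⊕1⊕0⊕0⊕0⊕0⊕0⊕1⊕0⊕0⊕0⊕1⊕1⊕0⊕1 = 0
Syndrome (s16...s1) = 01110 → position 14.
Overall parity (XOR of all 32 bits, including p0): 0⊕1⊕1⊕1⊕1⊕1⊕0⊕1⊕1⊕1⊕0⊕0⊕1⊕0⊕0⊕0⊕0⊕1⊕1⊕0⊕0⊕0⊕0⊕0⊕1⊕0⊕0⊕0⊕1⊕1⊕0⊕1 = 1
Overall=1, syndrome position=14 → single-bit error at position 14.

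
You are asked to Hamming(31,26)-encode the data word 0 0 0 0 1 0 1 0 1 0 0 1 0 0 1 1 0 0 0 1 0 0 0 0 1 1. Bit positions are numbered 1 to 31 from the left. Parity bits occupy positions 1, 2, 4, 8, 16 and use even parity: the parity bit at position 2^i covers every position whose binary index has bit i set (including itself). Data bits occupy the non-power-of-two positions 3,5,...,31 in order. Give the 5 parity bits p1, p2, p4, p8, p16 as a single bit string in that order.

Place data bits at non-power-of-two positions: b3=0, b5=0, b6=0, b7=0, b9=1, b10=0, b11=1, b12=0, b13=1, b14=0, b15=0, b17=1, b18=0, b19=0, b20=1, b21=1, b22=0, b23=0, b24=0, b25=1, b26=0, b27=0, b28=0, b29=0, b30=1, b31=1.
p1 = XOR of data positions {3,5,7,9,11,13,15,17,19,21,23,25,27,29,31} = 0⊕0⊕0⊕1⊕1⊕1⊕0⊕1⊕0⊕1⊕0⊕1⊕0⊕0⊕1 = 1
p2 = XOR of data positions {3,6,7,10,11,14,15,18,19,22,23,26,27,30,31} = 0⊕0⊕0⊕0⊕1⊕0⊕0⊕0⊕0⊕0⊕0⊕0⊕0⊕1⊕1 = 1
p4 = XOR of data positions {5,6,7,12,13,14,15,20,21,22,23,28,29,30,31} = 0⊕0⊕0⊕0⊕1⊕0⊕0⊕1⊕1⊕0⊕0⊕0⊕0⊕1⊕1 = 1
p8 = XOR of data positions {9,10,11,12,13,14,15,24,25,26,27,28,29,30,31} = 1⊕0⊕1⊕0⊕1⊕0⊕0⊕0⊕1⊕0⊕0⊕0⊕0⊕1⊕1 = 0
p16 = XOR of data positions {17,18,19,20,21,22,23,24,25,26,27,28,29,30,31} = 1⊕0⊕0⊕1⊕1⊕0⊕0⊕0⊕1⊕0⊕0⊕0⊕0⊕1⊕1 = 0
Parity bits p1,p2,p4,p8,p16 = 11100

11100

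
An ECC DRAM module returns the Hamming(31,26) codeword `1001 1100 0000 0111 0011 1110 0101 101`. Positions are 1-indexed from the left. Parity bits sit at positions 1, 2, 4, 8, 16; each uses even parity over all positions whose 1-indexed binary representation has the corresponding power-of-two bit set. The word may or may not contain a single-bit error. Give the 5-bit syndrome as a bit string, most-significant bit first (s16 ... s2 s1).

s1: b1⊕b3⊕b5⊕b7⊕b9⊕b11⊕b13⊕b15⊕b17⊕b19⊕b21⊕b23⊕b25⊕b27⊕b29⊕b31 = 1⊕0⊕1⊕0⊕0⊕0⊕0⊕1⊕0⊕1⊕1⊕1⊕0⊕0⊕1⊕1 = 0
s2: b2⊕b3⊕b6⊕b7⊕b10⊕b11⊕b14⊕b15⊕b18⊕b19⊕b22⊕b23⊕b26⊕b27⊕b30⊕b31 = 0⊕0⊕1⊕0⊕0⊕0⊕1⊕1⊕0⊕1⊕1⊕1⊕1⊕0⊕0⊕1 = 0
s4: b4⊕b5⊕b6⊕b7⊕b12⊕b13⊕b14⊕b15⊕b20⊕b21⊕b22⊕b23⊕b28⊕b29⊕b30⊕b31 = 1⊕1⊕1⊕0⊕0⊕0⊕1⊕1⊕1⊕1⊕1⊕1⊕1⊕1⊕0⊕1 = 0
s8: b8⊕b9⊕b10⊕b11⊕b12⊕b13⊕b14⊕b15⊕b24⊕b25⊕b26⊕b27⊕b28⊕b29⊕b30⊕b31 = 0⊕0⊕0⊕0⊕0⊕0⊕1⊕1⊕0⊕0⊕1⊕0⊕1⊕1⊕0⊕1 = 0
s16: b16⊕b17⊕b18⊕b19⊕b20⊕b21⊕b22⊕b23⊕b24⊕b25⊕b26⊕b27⊕b28⊕b29⊕b30⊕b31 = 1⊕0⊕0⊕1⊕1⊕1⊕1⊕1⊕0⊕0⊕1⊕0⊕1⊕1⊕0⊕1 = 0
Syndrome (s16...s1) = 00000 → position 0 (no error).

00000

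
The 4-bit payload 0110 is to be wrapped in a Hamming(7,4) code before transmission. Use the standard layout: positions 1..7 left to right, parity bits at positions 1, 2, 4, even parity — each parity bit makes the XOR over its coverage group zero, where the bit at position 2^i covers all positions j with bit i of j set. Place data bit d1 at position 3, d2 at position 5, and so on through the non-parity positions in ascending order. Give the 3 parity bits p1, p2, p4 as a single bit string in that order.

Place data bits at non-power-of-two positions: b3=0, b5=1, b6=1, b7=0.
p1 = XOR of data positions {3,5,7} = 0⊕1⊕0 = 1
p2 = XOR of data positions {3,6,7} = 0⊕1⊕0 = 1
p4 = XOR of data positions {5,6,7} = 1⊕1⊕0 = 0
Parity bits p1,p2,p4 = 110

110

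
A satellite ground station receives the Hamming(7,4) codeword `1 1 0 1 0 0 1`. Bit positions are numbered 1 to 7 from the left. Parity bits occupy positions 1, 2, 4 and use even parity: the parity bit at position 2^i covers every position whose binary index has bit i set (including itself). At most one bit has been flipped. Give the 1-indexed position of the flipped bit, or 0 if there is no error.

s1: b1⊕b3⊕b5⊕b7 = 1⊕0⊕0⊕1 = 0
s2: b2⊕b3⊕b6⊕b7 = 1⊕0⊕0⊕1 = 0
s4: b4⊕b5⊕b6⊕b7 = 1⊕0⊕0⊕1 = 0
Syndrome (s4...s1) = 000 → position 0 (no error).

0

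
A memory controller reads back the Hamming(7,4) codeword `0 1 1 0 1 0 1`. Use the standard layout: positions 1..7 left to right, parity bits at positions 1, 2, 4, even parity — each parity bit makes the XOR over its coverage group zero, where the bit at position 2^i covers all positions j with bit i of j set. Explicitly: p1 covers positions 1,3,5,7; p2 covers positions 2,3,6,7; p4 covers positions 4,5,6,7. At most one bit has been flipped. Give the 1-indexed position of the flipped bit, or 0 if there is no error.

s1: b1⊕b3⊕b5⊕b7 = 0⊕1⊕1⊕1 = 1
s2: b2⊕b3⊕b6⊕b7 = 1⊕1⊕0⊕1 = 1
s4: b4⊕b5⊕b6⊕b7 = 0⊕1⊕0⊕1 = 0
Syndrome (s4...s1) = 011 → position 3.

3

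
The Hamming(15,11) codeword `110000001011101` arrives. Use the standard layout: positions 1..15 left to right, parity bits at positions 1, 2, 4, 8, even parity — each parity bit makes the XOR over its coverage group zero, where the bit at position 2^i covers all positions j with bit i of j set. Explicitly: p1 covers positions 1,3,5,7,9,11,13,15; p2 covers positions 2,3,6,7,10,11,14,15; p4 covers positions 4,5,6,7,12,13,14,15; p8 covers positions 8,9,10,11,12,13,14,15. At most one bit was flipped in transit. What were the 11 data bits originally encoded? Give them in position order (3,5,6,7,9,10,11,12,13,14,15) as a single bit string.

00001011100

s1: b1⊕b3⊕b5⊕b7⊕b9⊕b11⊕b13⊕b15 = 1⊕0⊕0⊕0⊕1⊕1⊕1⊕1 = 1
s2: b2⊕b3⊕b6⊕b7⊕b10⊕b11⊕b14⊕b15 = 1⊕0⊕0⊕0⊕0⊕1⊕0⊕1 = 1
s4: b4⊕b5⊕b6⊕b7⊕b12⊕b13⊕b14⊕b15 = 0⊕0⊕0⊕0⊕1⊕1⊕0⊕1 = 1
s8: b8⊕b9⊕b10⊕b11⊕b12⊕b13⊕b14⊕b15 = 0⊕1⊕0⊕1⊕1⊕1⊕0⊕1 = 1
Syndrome (s8...s1) = 1111 → position 15.
Flip bit 15: corrected codeword = 110000001011100
Data bits at positions 3,5,6,7,9,10,11,12,13,14,15: 00001011100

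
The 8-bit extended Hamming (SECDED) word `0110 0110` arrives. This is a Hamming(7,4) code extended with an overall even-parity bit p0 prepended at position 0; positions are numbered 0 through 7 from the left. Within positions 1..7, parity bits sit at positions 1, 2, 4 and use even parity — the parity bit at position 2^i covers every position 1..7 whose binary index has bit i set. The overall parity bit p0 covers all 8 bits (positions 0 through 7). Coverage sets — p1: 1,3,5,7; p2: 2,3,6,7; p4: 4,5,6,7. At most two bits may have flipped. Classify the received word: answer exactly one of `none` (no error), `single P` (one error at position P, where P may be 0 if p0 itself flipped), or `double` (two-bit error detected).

s1: b1⊕b3⊕b5⊕b7 = 1⊕0⊕1⊕0 = 0
s2: b2⊕b3⊕b6⊕b7 = 1⊕0⊕1⊕0 = 0
s4: b4⊕b5⊕b6⊕b7 = 0⊕1⊕1⊕0 = 0
Syndrome (s4...s1) = 000 → position 0 (no error).
Overall parity (XOR of all 8 bits, including p0): 0⊕1⊕1⊕0⊕0⊕1⊕1⊕0 = 0
Overall=0, syndrome position=0 → no error.

none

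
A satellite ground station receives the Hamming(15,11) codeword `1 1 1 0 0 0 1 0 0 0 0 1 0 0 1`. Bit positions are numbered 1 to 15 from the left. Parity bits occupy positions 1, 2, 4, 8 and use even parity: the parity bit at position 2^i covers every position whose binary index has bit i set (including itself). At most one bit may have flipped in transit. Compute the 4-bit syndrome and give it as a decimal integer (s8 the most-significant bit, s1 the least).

4

s1: b1⊕b3⊕b5⊕b7⊕b9⊕b11⊕b13⊕b15 = 1⊕1⊕0⊕1⊕0⊕0⊕0⊕1 = 0
s2: b2⊕b3⊕b6⊕b7⊕b10⊕b11⊕b14⊕b15 = 1⊕1⊕0⊕1⊕0⊕0⊕0⊕1 = 0
s4: b4⊕b5⊕b6⊕b7⊕b12⊕b13⊕b14⊕b15 = 0⊕0⊕0⊕1⊕1⊕0⊕0⊕1 = 1
s8: b8⊕b9⊕b10⊕b11⊕b12⊕b13⊕b14⊕b15 = 0⊕0⊕0⊕0⊕1⊕0⊕0⊕1 = 0
Syndrome (s8...s1) = 0100 → position 4.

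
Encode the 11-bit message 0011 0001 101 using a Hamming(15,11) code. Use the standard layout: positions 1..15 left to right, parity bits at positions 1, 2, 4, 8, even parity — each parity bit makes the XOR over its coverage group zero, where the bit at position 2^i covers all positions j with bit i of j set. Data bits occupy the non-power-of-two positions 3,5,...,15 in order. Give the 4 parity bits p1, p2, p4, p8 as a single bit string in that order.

Place data bits at non-power-of-two positions: b3=0, b5=0, b6=1, b7=1, b9=0, b10=0, b11=0, b12=1, b13=1, b14=0, b15=1.
p1 = XOR of data positions {3,5,7,9,11,13,15} = 0⊕0⊕1⊕0⊕0⊕1⊕1 = 1
p2 = XOR of data positions {3,6,7,10,11,14,15} = 0⊕1⊕1⊕0⊕0⊕0⊕1 = 1
p4 = XOR of data positions {5,6,7,12,13,14,15} = 0⊕1⊕1⊕1⊕1⊕0⊕1 = 1
p8 = XOR of data positions {9,10,11,12,13,14,15} = 0⊕0⊕0⊕1⊕1⊕0⊕1 = 1
Parity bits p1,p2,p4,p8 = 1111

1111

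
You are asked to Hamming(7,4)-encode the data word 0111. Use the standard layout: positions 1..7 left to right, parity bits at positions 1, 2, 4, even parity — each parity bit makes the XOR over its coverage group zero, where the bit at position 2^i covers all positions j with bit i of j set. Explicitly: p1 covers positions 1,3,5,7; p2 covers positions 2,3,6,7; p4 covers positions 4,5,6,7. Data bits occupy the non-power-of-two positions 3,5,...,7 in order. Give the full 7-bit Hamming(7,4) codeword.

0001111

Place data bits at non-power-of-two positions: b3=0, b5=1, b6=1, b7=1.
p1 = XOR of data positions {3,5,7} = 0⊕1⊕1 = 0
p2 = XOR of data positions {3,6,7} = 0⊕1⊕1 = 0
p4 = XOR of data positions {5,6,7} = 1⊕1⊕1 = 1
Codeword b1..b7 = 0001111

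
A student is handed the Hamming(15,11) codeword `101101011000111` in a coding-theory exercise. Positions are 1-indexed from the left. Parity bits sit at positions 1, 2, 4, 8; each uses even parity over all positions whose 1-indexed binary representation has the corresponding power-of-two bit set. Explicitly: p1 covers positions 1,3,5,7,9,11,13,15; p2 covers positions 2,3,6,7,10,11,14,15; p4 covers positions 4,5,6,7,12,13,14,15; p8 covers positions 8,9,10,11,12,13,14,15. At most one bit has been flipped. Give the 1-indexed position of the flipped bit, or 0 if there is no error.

13

s1: b1⊕b3⊕b5⊕b7⊕b9⊕b11⊕b13⊕b15 = 1⊕1⊕0⊕0⊕1⊕0⊕1⊕1 = 1
s2: b2⊕b3⊕b6⊕b7⊕b10⊕b11⊕b14⊕b15 = 0⊕1⊕1⊕0⊕0⊕0⊕1⊕1 = 0
s4: b4⊕b5⊕b6⊕b7⊕b12⊕b13⊕b14⊕b15 = 1⊕0⊕1⊕0⊕0⊕1⊕1⊕1 = 1
s8: b8⊕b9⊕b10⊕b11⊕b12⊕b13⊕b14⊕b15 = 1⊕1⊕0⊕0⊕0⊕1⊕1⊕1 = 1
Syndrome (s8...s1) = 1101 → position 13.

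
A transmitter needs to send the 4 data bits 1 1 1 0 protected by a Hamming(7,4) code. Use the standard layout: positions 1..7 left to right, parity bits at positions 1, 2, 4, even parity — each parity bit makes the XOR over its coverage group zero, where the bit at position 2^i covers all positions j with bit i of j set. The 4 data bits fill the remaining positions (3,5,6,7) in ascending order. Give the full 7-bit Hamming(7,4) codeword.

Place data bits at non-power-of-two positions: b3=1, b5=1, b6=1, b7=0.
p1 = XOR of data positions {3,5,7} = 1⊕1⊕0 = 0
p2 = XOR of data positions {3,6,7} = 1⊕1⊕0 = 0
p4 = XOR of data positions {5,6,7} = 1⊕1⊕0 = 0
Codeword b1..b7 = 0010110

0010110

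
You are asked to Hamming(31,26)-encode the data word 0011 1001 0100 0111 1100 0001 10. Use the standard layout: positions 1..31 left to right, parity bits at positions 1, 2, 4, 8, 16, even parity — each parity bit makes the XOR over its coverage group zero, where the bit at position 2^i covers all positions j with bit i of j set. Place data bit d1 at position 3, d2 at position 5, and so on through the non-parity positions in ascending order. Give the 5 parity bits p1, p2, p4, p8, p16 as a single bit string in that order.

Place data bits at non-power-of-two positions: b3=0, b5=0, b6=1, b7=1, b9=1, b10=0, b11=0, b12=1, b13=0, b14=1, b15=0, b17=0, b18=0, b19=1, b20=1, b21=1, b22=1, b23=1, b24=0, b25=0, b26=0, b27=0, b28=0, b29=1, b30=1, b31=0.
p1 = XOR of data positions {3,5,7,9,11,13,15,17,19,21,23,25,27,29,31} = 0⊕0⊕1⊕1⊕0⊕0⊕0⊕0⊕1⊕1⊕1⊕0⊕0⊕1⊕0 = 0
p2 = XOR of data positions {3,6,7,10,11,14,15,18,19,22,23,26,27,30,31} = 0⊕1⊕1⊕0⊕0⊕1⊕0⊕0⊕1⊕1⊕1⊕0⊕0⊕1⊕0 = 1
p4 = XOR of data positions {5,6,7,12,13,14,15,20,21,22,23,28,29,30,31} = 0⊕1⊕1⊕1⊕0⊕1⊕0⊕1⊕1⊕1⊕1⊕0⊕1⊕1⊕0 = 0
p8 = XOR of data positions {9,10,11,12,13,14,15,24,25,26,27,28,29,30,31} = 1⊕0⊕0⊕1⊕0⊕1⊕0⊕0⊕0⊕0⊕0⊕0⊕1⊕1⊕0 = 1
p16 = XOR of data positions {17,18,19,20,21,22,23,24,25,26,27,28,29,30,31} = 0⊕0⊕1⊕1⊕1⊕1⊕1⊕0⊕0⊕0⊕0⊕0⊕1⊕1⊕0 = 1
Parity bits p1,p2,p4,p8,p16 = 01011

01011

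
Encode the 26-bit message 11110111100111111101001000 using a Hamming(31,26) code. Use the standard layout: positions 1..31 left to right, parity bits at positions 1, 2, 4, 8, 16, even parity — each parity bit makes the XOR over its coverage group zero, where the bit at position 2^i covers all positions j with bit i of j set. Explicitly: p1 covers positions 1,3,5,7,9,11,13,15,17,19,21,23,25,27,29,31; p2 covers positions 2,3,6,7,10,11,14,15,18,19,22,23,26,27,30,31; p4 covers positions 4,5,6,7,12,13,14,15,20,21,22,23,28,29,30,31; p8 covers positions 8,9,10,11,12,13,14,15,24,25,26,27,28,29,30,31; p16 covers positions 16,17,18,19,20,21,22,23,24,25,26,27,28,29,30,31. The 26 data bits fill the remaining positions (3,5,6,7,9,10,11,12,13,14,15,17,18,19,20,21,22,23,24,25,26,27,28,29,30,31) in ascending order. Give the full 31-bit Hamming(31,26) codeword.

Place data bits at non-power-of-two positions: b3=1, b5=1, b6=1, b7=1, b9=0, b10=1, b11=1, b12=1, b13=1, b14=0, b15=0, b17=1, b18=1, b19=1, b20=1, b21=1, b22=1, b23=1, b24=0, b25=1, b26=0, b27=0, b28=1, b29=0, b30=0, b31=0.
p1 = XOR of data positions {3,5,7,9,11,13,15,17,19,21,23,25,27,29,31} = 1⊕1⊕1⊕0⊕1⊕1⊕0⊕1⊕1⊕1⊕1⊕1⊕0⊕0⊕0 = 0
p2 = XOR of data positions {3,6,7,10,11,14,15,18,19,22,23,26,27,30,31} = 1⊕1⊕1⊕1⊕1⊕0⊕0⊕1⊕1⊕1⊕1⊕0⊕0⊕0⊕0 = 1
p4 = XOR of data positions {5,6,7,12,13,14,15,20,21,22,23,28,29,30,31} = 1⊕1⊕1⊕1⊕1⊕0⊕0⊕1⊕1⊕1⊕1⊕1⊕0⊕0⊕0 = 0
p8 = XOR of data positions {9,10,11,12,13,14,15,24,25,26,27,28,29,30,31} = 0⊕1⊕1⊕1⊕1⊕0⊕0⊕0⊕1⊕0⊕0⊕1⊕0⊕0⊕0 = 0
p16 = XOR of data positions {17,18,19,20,21,22,23,24,25,26,27,28,29,30,31} = 1⊕1⊕1⊕1⊕1⊕1⊕1⊕0⊕1⊕0⊕0⊕1⊕0⊕0⊕0 = 1
Codeword b1..b31 = 0110111001111001111111101001000

0110111001111001111111101001000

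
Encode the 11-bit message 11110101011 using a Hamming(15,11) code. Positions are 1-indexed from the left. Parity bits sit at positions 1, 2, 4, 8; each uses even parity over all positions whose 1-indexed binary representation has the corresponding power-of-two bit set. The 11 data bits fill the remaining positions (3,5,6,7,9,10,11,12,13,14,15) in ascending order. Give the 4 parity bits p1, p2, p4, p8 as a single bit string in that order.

0000

Place data bits at non-power-of-two positions: b3=1, b5=1, b6=1, b7=1, b9=0, b10=1, b11=0, b12=1, b13=0, b14=1, b15=1.
p1 = XOR of data positions {3,5,7,9,11,13,15} = 1⊕1⊕1⊕0⊕0⊕0⊕1 = 0
p2 = XOR of data positions {3,6,7,10,11,14,15} = 1⊕1⊕1⊕1⊕0⊕1⊕1 = 0
p4 = XOR of data positions {5,6,7,12,13,14,15} = 1⊕1⊕1⊕1⊕0⊕1⊕1 = 0
p8 = XOR of data positions {9,10,11,12,13,14,15} = 0⊕1⊕0⊕1⊕0⊕1⊕1 = 0
Parity bits p1,p2,p4,p8 = 0000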